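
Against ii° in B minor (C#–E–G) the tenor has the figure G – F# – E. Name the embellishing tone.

The harmony at that moment is C# diminished triad (C#, E, G); F# is not a chord tone.
It is approached by step down from G and left by step down to E.
Step in, step out in the same direction — a passing tone.

F# is a passing tone.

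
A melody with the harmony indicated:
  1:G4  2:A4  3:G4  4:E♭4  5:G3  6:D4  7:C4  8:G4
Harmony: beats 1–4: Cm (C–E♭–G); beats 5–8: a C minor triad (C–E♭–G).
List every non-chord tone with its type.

A4 (beat 2) — neighbor tone; D4 (beat 6) — appoggiatura.

The harmony at that moment is C minor triad (C, E♭, G); A4 is not a chord tone.
It is approached by step up from G4 and left by step down to G4.
Step away and step back to the same note — a neighbor tone (upper neighbor).
The harmony at that moment is C minor triad (C, E♭, G); D4 is not a chord tone.
It is approached by leap up from G3 and left by step down to C4.
Leap in, step out — an appoggiatura.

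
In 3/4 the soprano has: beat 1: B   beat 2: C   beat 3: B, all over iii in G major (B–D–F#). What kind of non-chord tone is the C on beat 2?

The harmony at that moment is B minor triad (B, D, F#); C is not a chord tone.
It is approached by step up from B and left by step down to B.
Step away and step back to the same note — a neighbor tone (upper neighbor).

Upper neighbor tone.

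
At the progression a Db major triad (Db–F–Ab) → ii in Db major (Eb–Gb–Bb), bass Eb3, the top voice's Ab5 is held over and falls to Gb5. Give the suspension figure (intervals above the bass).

4–3 suspension.

At the second chord the bass is Eb3. The suspended Ab5 lies a fourth above the bass; after resolving down by step to Gb5, the interval above the bass becomes a third.
Suspension figures are named by those two intervals: 4–3.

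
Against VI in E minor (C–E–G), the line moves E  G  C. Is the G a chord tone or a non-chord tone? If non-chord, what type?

C major triad contains C, E, G; G is the fifth, so it is a chord tone.

Chord tone (the fifth of C major triad).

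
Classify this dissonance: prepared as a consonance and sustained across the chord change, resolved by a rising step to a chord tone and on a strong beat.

Approach: by preparation — the pitch is first a chord tone, then held (tied or repeated) while the harmony changes under it. Departure: up by step. Metric position: strong.
A prepared dissonance that resolves upward by step — a retardation. (The same figure resolving downward would be a suspension.)

Retardation.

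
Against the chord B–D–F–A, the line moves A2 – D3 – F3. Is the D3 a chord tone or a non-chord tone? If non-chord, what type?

Chord tone (the third of B half-diminished seventh chord).

B half-diminished seventh chord contains B, D, F, A; D is the third, so it is a chord tone.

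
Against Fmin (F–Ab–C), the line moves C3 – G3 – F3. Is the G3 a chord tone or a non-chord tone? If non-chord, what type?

Non-chord tone — an appoggiatura.

The harmony at that moment is F minor triad (F, Ab, C); G3 is not a chord tone.
It is approached by leap up from C3 and left by step down to F3.
Leap in, step out — an appoggiatura.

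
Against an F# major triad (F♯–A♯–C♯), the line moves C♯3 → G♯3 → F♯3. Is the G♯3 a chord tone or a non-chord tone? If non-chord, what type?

Non-chord tone — an appoggiatura.

The harmony at that moment is F♯ major triad (F♯, A♯, C♯); G♯3 is not a chord tone.
It is approached by leap up from C♯3 and left by step down to F♯3.
Leap in, step out — an appoggiatura.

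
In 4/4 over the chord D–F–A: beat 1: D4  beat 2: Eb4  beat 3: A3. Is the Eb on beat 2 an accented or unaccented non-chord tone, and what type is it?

The harmony at that moment is D minor triad (D, F, A); Eb4 is not a chord tone.
It is approached by step up from D4 and left by leap down to A3.
Step in, leap out — an escape tone.
It falls on a weak beat, so it is unaccented.

Unaccented escape tone.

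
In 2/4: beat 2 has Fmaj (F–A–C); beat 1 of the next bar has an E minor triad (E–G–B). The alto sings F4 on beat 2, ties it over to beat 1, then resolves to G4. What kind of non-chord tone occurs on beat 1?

Retardation.

The harmony at that moment is E minor triad (E, G, B); F4 is not a chord tone.
It is held over (the same pitch as the preceding F4) and left by step up to G4.
Held over from the previous chord and resolving up by step — a retardation.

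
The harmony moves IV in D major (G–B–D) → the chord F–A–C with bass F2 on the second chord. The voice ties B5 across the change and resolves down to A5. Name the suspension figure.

At the second chord the bass is F2. The suspended B5 lies a fourth above the bass; after resolving down by step to A5, the interval above the bass becomes a third.
Suspension figures are named by those two intervals: 4–3.

4–3 suspension.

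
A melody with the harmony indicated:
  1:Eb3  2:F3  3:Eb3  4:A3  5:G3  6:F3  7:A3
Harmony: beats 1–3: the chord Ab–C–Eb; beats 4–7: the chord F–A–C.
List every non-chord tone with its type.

F3 (beat 2) — neighbor tone; G3 (beat 5) — passing tone.

The harmony at that moment is Ab major triad (Ab, C, Eb); F3 is not a chord tone.
It is approached by step up from Eb3 and left by step down to Eb3.
Step away and step back to the same note — a neighbor tone (upper neighbor).
The harmony at that moment is F major triad (F, A, C); G3 is not a chord tone.
It is approached by step down from A3 and left by step down to F3.
Step in, step out in the same direction — a passing tone.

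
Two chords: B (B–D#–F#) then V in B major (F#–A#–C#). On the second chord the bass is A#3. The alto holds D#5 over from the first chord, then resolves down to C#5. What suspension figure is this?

At the second chord the bass is A#3. The suspended D#5 lies a fourth above the bass; after resolving down by step to C#5, the interval above the bass becomes a third.
Suspension figures are named by those two intervals: 4–3.

4–3 suspension.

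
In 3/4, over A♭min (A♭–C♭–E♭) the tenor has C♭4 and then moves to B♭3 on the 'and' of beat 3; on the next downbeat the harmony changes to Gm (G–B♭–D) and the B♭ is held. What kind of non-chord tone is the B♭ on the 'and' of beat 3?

The harmony at that moment is A♭ minor triad (A♭, C♭, E♭); B♭3 is not a chord tone.
It is approached by step down from C♭4 and then sustained as the same pitch into the next harmony.
Arriving early and becoming a chord tone when the harmony changes — an anticipation.

Anticipation.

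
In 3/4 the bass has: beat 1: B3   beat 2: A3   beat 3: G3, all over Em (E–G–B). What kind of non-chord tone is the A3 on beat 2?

The harmony at that moment is E minor triad (E, G, B); A3 is not a chord tone.
It is approached by step down from B3 and left by step down to G3.
Step in, step out in the same direction — a passing tone.

Passing tone.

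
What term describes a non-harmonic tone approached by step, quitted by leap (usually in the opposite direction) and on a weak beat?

Escape tone.

Approach: by step. Departure: by leap. Metric position: weak.
Step in, leap out, from a weak position — an escape tone (échappée). (It is the mirror image of the appoggiatura, which leaps in and steps out on a strong beat.)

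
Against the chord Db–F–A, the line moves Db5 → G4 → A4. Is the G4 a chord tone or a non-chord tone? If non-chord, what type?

The harmony at that moment is Db augmented triad (Db, F, A); G4 is not a chord tone.
It is approached by leap down from Db5 and left by step up to A4.
Leap in, step out — an appoggiatura.

Non-chord tone — an appoggiatura.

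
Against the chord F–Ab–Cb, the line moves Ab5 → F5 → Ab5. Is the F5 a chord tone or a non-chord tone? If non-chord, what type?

F diminished triad contains F, Ab, Cb; F is the root, so it is a chord tone.

Chord tone (the root of F diminished triad).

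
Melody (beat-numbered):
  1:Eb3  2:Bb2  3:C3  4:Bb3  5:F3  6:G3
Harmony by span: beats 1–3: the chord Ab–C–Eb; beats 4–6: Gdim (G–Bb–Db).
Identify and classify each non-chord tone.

Bb2 (beat 2) — appoggiatura; F3 (beat 5) — appoggiatura.

The harmony at that moment is Ab major triad (Ab, C, Eb); Bb2 is not a chord tone.
It is approached by leap down from Eb3 and left by step up to C3.
Leap in, step out — an appoggiatura.
The harmony at that moment is G diminished triad (G, Bb, Db); F3 is not a chord tone.
It is approached by leap down from Bb3 and left by step up to G3.
Leap in, step out — an appoggiatura.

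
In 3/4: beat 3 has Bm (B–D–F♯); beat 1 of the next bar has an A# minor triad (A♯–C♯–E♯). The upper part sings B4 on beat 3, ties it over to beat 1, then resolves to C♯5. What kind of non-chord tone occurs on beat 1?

The harmony at that moment is A♯ minor triad (A♯, C♯, E♯); B4 is not a chord tone.
It is held over (the same pitch as the preceding B4) and left by step up to C♯5.
Held over from the previous chord and resolving up by step — a retardation.

Retardation.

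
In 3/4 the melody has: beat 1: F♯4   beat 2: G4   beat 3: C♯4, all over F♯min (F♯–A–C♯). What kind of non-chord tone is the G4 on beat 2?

The harmony at that moment is F♯ minor triad (F♯, A, C♯); G4 is not a chord tone.
It is approached by step up from F♯4 and left by leap down to C♯4.
Step in, leap out, on a weak beat — an escape tone.

Escape tone.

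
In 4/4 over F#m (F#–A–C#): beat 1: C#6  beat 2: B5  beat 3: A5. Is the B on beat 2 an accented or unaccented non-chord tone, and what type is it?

Unaccented passing tone.

The harmony at that moment is F# minor triad (F#, A, C#); B5 is not a chord tone.
It is approached by step down from C#6 and left by step down to A5.
Step in, step out in the same direction — a passing tone.
It falls on a weak beat, so it is unaccented.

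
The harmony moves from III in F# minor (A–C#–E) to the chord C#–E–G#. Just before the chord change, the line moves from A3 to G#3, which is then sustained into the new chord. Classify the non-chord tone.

The harmony at that moment is A major triad (A, C#, E); G#3 is not a chord tone.
It is approached by step down from A3 and then sustained as the same pitch into the next harmony.
Arriving early and becoming a chord tone when the harmony changes — an anticipation.

G#3 is an anticipation.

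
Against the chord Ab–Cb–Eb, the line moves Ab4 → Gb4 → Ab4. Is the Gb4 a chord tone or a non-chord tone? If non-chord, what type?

Non-chord tone — a neighbor tone.

The harmony at that moment is Ab minor triad (Ab, Cb, Eb); Gb4 is not a chord tone.
It is approached by step down from Ab4 and left by step up to Ab4.
Step away and step back to the same note — a neighbor tone (lower neighbor).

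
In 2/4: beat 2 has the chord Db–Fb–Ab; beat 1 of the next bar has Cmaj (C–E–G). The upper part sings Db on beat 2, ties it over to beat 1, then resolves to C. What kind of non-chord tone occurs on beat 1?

The harmony at that moment is C major triad (C, E, G); Db is not a chord tone.
It is held over (the same pitch as the preceding Db) and left by step down to C.
Held over from the previous chord and resolving down by step — a suspension.

Suspension.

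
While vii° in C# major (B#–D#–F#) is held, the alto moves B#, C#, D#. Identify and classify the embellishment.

The harmony at that moment is B# diminished triad (B#, D#, F#); C# is not a chord tone.
It is approached by step up from B# and left by step up to D#.
Step in, step out in the same direction — a passing tone.

C# is a passing tone.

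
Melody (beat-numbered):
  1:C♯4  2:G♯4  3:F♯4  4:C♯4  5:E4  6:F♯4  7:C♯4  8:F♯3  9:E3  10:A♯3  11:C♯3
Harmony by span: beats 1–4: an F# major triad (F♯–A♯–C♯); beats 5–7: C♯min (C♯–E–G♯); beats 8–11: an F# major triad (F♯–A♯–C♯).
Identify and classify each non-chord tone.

The harmony at that moment is F♯ major triad (F♯, A♯, C♯); G♯4 is not a chord tone.
It is approached by leap up from C♯4 and left by step down to F♯4.
Leap in, step out — an appoggiatura.
The harmony at that moment is C♯ minor triad (C♯, E, G♯); F♯4 is not a chord tone.
It is approached by step up from E4 and left by leap down to C♯4.
Step in, leap out — an escape tone.
The harmony at that moment is F♯ major triad (F♯, A♯, C♯); E3 is not a chord tone.
It is approached by step down from F♯3 and left by leap up to A♯3.
Step in, leap out — an escape tone.

G♯4 (beat 2) — appoggiatura; F♯4 (beat 6) — escape tone; E3 (beat 9) — escape tone.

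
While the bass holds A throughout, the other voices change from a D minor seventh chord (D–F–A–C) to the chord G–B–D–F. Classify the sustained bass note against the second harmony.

Pedal tone (pedal point).

The harmony at that moment is G dominant seventh chord (G, B, D, F); A is not a chord tone.
It is held over (the same pitch as the preceding A) and then sustained as the same pitch into the next harmony.
Sustained through a change of harmony — a pedal tone.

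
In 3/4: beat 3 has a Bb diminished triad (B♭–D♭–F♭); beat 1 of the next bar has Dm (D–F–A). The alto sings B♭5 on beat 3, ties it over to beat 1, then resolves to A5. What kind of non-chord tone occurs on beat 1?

The harmony at that moment is D minor triad (D, F, A); B♭5 is not a chord tone.
It is held over (the same pitch as the preceding B♭5) and left by step down to A5.
Held over from the previous chord and resolving down by step — a suspension.

Suspension.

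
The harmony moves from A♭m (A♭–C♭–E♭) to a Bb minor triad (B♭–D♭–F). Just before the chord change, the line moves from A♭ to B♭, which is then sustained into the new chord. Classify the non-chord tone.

B♭ is an anticipation.

The harmony at that moment is A♭ minor triad (A♭, C♭, E♭); B♭ is not a chord tone.
It is approached by step up from A♭ and then sustained as the same pitch into the next harmony.
Arriving early and becoming a chord tone when the harmony changes — an anticipation.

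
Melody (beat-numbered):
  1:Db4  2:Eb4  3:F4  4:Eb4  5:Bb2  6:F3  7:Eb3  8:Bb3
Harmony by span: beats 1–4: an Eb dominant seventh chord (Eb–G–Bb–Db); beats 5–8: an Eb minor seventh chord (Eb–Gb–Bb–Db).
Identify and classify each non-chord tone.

The harmony at that moment is Eb dominant seventh chord (Eb, G, Bb, Db); F4 is not a chord tone.
It is approached by step up from Eb4 and left by step down to Eb4.
Step away and step back to the same note — a neighbor tone (upper neighbor).
The harmony at that moment is Eb minor seventh chord (Eb, Gb, Bb, Db); F3 is not a chord tone.
It is approached by leap up from Bb2 and left by step down to Eb3.
Leap in, step out — an appoggiatura.

F4 (beat 3) — neighbor tone; F3 (beat 6) — appoggiatura.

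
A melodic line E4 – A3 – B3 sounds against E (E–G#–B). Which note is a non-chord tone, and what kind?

The harmony at that moment is E major triad (E, G#, B); A3 is not a chord tone.
It is approached by leap down from E4 and left by step up to B3.
Leap in, step out — an appoggiatura.

A3 is an appoggiatura.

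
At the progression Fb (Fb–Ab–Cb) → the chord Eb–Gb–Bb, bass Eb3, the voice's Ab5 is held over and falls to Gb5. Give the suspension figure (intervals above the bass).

At the second chord the bass is Eb3. The suspended Ab5 lies a fourth above the bass; after resolving down by step to Gb5, the interval above the bass becomes a third.
Suspension figures are named by those two intervals: 4–3.

4–3 suspension.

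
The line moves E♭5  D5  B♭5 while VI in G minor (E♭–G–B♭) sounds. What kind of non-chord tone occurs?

D5 is an escape tone.

The harmony at that moment is E♭ major triad (E♭, G, B♭); D5 is not a chord tone.
It is approached by step down from E♭5 and left by leap up to B♭5.
Step in, leap out — an escape tone.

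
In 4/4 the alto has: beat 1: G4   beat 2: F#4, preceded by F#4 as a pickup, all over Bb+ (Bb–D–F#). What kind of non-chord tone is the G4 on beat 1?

The harmony at that moment is Bb augmented triad (Bb, D, F#); G4 is not a chord tone.
It is approached by step up from F#4 and left by step down to F#4.
Step away and step back to the same note — a neighbor tone (upper neighbor).

Upper neighbor tone.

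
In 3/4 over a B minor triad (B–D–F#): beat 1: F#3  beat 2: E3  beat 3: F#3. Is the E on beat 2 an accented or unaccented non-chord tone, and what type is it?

Unaccented neighbor tone.

The harmony at that moment is B minor triad (B, D, F#); E3 is not a chord tone.
It is approached by step down from F#3 and left by step up to F#3.
Step away and step back to the same note — a neighbor tone (lower neighbor).
It falls on a weak beat, so it is unaccented.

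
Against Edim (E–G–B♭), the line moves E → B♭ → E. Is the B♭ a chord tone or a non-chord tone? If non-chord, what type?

E diminished triad contains E, G, B♭; B♭ is the fifth, so it is a chord tone.

Chord tone (the fifth of E diminished triad).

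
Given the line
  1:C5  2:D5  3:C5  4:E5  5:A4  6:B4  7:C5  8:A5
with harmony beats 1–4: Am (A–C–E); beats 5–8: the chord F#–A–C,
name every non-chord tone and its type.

The harmony at that moment is A minor triad (A, C, E); D5 is not a chord tone.
It is approached by step up from C5 and left by step down to C5.
Step away and step back to the same note — a neighbor tone (upper neighbor).
The harmony at that moment is F# diminished triad (F#, A, C); B4 is not a chord tone.
It is approached by step up from A4 and left by step up to C5.
Step in, step out in the same direction — a passing tone.

D5 (beat 2) — neighbor tone; B4 (beat 6) — passing tone.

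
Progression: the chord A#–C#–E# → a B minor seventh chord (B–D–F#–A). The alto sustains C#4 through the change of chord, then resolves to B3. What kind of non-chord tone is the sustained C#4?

C#4 is a suspension.

The harmony at that moment is B minor seventh chord (B, D, F#, A); C#4 is not a chord tone.
It is held over (the same pitch as the preceding C#4) and left by step down to B3.
Held over from the previous chord and resolving down by step — a suspension.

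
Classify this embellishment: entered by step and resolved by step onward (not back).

Approach: by step. Departure: by step, continuing in the same direction.
Stepwise on both sides with no change of direction means the note fills in the space between two different chord tones — a passing tone. (Had it turned back to its starting note it would be a neighbor tone instead.)

Passing tone.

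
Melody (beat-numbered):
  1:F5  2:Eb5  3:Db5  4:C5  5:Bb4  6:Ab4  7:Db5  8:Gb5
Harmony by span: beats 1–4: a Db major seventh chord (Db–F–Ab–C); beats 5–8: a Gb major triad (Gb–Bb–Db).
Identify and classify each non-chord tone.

The harmony at that moment is Db major seventh chord (Db, F, Ab, C); Eb5 is not a chord tone.
It is approached by step down from F5 and left by step down to Db5.
Step in, step out in the same direction — a passing tone.
The harmony at that moment is Gb major triad (Gb, Bb, Db); Ab4 is not a chord tone.
It is approached by step down from Bb4 and left by leap up to Db5.
Step in, leap out — an escape tone.

Eb5 (beat 2) — passing tone; Ab4 (beat 6) — escape tone.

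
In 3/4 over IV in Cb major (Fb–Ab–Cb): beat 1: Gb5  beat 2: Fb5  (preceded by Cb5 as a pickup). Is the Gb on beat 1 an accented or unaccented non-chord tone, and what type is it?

The harmony at that moment is Fb major triad (Fb, Ab, Cb); Gb5 is not a chord tone.
It is approached by leap up from Cb5 and left by step down to Fb5.
Leap in, step out — an appoggiatura.
It falls on the downbeat, so it is accented.

Accented appoggiatura.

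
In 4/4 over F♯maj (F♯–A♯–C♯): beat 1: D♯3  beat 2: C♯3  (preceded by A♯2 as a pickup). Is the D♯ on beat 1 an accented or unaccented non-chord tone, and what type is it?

Accented appoggiatura.

The harmony at that moment is F♯ major triad (F♯, A♯, C♯); D♯3 is not a chord tone.
It is approached by leap up from A♯2 and left by step down to C♯3.
Leap in, step out — an appoggiatura.
It falls on the downbeat, so it is accented.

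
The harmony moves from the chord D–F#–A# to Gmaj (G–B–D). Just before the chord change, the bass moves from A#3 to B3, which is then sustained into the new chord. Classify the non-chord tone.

The harmony at that moment is D augmented triad (D, F#, A#); B3 is not a chord tone.
It is approached by step up from A#3 and then sustained as the same pitch into the next harmony.
Arriving early and becoming a chord tone when the harmony changes — an anticipation.

B3 is an anticipation.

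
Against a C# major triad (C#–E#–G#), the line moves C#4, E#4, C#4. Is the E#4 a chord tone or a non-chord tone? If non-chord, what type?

Chord tone (the third of C# major triad).

C# major triad contains C#, E#, G#; E# is the third, so it is a chord tone.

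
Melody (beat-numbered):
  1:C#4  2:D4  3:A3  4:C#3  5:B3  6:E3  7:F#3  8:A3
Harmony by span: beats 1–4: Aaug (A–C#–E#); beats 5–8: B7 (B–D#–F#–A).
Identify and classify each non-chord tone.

D4 (beat 2) — escape tone; E3 (beat 6) — appoggiatura.

The harmony at that moment is A augmented triad (A, C#, E#); D4 is not a chord tone.
It is approached by step up from C#4 and left by leap down to A3.
Step in, leap out — an escape tone.
The harmony at that moment is B dominant seventh chord (B, D#, F#, A); E3 is not a chord tone.
It is approached by leap down from B3 and left by step up to F#3.
Leap in, step out — an appoggiatura.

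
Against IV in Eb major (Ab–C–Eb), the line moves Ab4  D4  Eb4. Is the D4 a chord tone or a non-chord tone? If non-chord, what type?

The harmony at that moment is Ab major triad (Ab, C, Eb); D4 is not a chord tone.
It is approached by leap down from Ab4 and left by step up to Eb4.
Leap in, step out — an appoggiatura.

Non-chord tone — an appoggiatura.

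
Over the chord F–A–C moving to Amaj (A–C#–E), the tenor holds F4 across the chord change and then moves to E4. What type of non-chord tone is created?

F4 is a suspension.

The harmony at that moment is A major triad (A, C#, E); F4 is not a chord tone.
It is held over (the same pitch as the preceding F4) and left by step down to E4.
Held over from the previous chord and resolving down by step — a suspension.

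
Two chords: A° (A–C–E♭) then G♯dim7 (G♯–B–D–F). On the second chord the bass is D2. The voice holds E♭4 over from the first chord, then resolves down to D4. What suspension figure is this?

At the second chord the bass is D2. The suspended E♭4 lies a ninth above the bass; after resolving down by step to D4, the interval above the bass becomes an octave.
Suspension figures are named by those two intervals: 9–8.

9–8 suspension.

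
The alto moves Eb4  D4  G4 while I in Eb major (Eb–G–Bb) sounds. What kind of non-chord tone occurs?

D4 is an escape tone.

The harmony at that moment is Eb major triad (Eb, G, Bb); D4 is not a chord tone.
It is approached by step down from Eb4 and left by leap up to G4.
Step in, leap out — an escape tone.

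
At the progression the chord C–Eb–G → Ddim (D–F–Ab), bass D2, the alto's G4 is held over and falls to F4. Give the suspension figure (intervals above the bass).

At the second chord the bass is D2. The suspended G4 lies a fourth above the bass; after resolving down by step to F4, the interval above the bass becomes a third.
Suspension figures are named by those two intervals: 4–3.

4–3 suspension.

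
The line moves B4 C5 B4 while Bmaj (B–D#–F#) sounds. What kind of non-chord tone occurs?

The harmony at that moment is B major triad (B, D#, F#); C5 is not a chord tone.
It is approached by step up from B4 and left by step down to B4.
Step away and step back to the same note — a neighbor tone (upper neighbor).

C5 is a neighbor tone.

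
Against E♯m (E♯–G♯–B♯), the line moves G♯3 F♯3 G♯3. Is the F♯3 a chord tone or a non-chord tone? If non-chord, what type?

The harmony at that moment is E♯ minor triad (E♯, G♯, B♯); F♯3 is not a chord tone.
It is approached by step down from G♯3 and left by step up to G♯3.
Step away and step back to the same note — a neighbor tone (lower neighbor).

Non-chord tone — a neighbor tone.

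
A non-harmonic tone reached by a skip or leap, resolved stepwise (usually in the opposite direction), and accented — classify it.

Approach: by leap. Departure: by step. Metric position: strong.
Leap in, step out, in a metrically strong position — an appoggiatura. (It is the mirror image of the escape tone, which steps in and leaps out from a weak position.)

Appoggiatura.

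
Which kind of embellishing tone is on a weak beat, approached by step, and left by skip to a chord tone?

Escape tone.

Approach: by step. Departure: by leap. Metric position: weak.
Step in, leap out, from a weak position — an escape tone (échappée). (It is the mirror image of the appoggiatura, which leaps in and steps out on a strong beat.)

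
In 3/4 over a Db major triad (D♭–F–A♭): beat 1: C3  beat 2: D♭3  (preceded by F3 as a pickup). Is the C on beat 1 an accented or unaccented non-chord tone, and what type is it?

Accented appoggiatura.

The harmony at that moment is D♭ major triad (D♭, F, A♭); C3 is not a chord tone.
It is approached by leap down from F3 and left by step up to D♭3.
Leap in, step out — an appoggiatura.
It falls on the downbeat, so it is accented.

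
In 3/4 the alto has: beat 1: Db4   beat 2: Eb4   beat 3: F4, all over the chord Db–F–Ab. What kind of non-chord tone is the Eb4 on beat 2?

The harmony at that moment is Db major triad (Db, F, Ab); Eb4 is not a chord tone.
It is approached by step up from Db4 and left by step up to F4.
Step in, step out in the same direction — a passing tone.

Passing tone.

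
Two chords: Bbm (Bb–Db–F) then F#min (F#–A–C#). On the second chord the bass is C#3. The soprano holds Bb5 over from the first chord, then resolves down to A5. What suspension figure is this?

7–6 suspension.

At the second chord the bass is C#3. The suspended Bb5 lies a seventh above the bass; after resolving down by step to A5, the interval above the bass becomes a sixth.
Suspension figures are named by those two intervals: 7–6.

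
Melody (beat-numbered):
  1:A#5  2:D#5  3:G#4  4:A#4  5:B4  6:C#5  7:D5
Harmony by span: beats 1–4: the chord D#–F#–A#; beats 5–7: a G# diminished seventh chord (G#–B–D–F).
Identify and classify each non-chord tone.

G#4 (beat 3) — appoggiatura; C#5 (beat 6) — passing tone.

The harmony at that moment is D# minor triad (D#, F#, A#); G#4 is not a chord tone.
It is approached by leap down from D#5 and left by step up to A#4.
Leap in, step out — an appoggiatura.
The harmony at that moment is G# diminished seventh chord (G#, B, D, F); C#5 is not a chord tone.
It is approached by step up from B4 and left by step up to D5.
Step in, step out in the same direction — a passing tone.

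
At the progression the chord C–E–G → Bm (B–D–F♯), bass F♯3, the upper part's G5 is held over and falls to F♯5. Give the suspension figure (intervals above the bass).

At the second chord the bass is F♯3. The suspended G5 lies a ninth above the bass; after resolving down by step to F♯5, the interval above the bass becomes an octave.
Suspension figures are named by those two intervals: 9–8.

9–8 suspension.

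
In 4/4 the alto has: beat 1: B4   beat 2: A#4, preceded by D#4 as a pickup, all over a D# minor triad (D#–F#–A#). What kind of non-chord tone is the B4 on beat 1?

The harmony at that moment is D# minor triad (D#, F#, A#); B4 is not a chord tone.
It is approached by leap up from D#4 and left by step down to A#4.
Leap in, step out, metrically accented — an appoggiatura.

Appoggiatura.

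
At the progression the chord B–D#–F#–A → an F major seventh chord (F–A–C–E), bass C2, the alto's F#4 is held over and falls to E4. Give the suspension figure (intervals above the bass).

4–3 suspension.

At the second chord the bass is C2. The suspended F#4 lies a fourth above the bass; after resolving down by step to E4, the interval above the bass becomes a third.
Suspension figures are named by those two intervals: 4–3.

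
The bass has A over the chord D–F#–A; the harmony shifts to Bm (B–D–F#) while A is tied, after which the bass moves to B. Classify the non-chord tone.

A is a retardation.

The harmony at that moment is B minor triad (B, D, F#); A is not a chord tone.
It is held over (the same pitch as the preceding A) and left by step up to B.
Held over from the previous chord and resolving up by step — a retardation.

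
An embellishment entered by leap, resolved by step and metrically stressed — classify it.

Appoggiatura.

Approach: by leap. Departure: by step. Metric position: strong.
Leap in, step out, in a metrically strong position — an appoggiatura. (It is the mirror image of the escape tone, which steps in and leaps out from a weak position.)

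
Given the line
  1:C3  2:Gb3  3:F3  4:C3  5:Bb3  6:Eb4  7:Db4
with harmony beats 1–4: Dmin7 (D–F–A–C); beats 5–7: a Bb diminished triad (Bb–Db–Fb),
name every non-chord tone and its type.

The harmony at that moment is D minor seventh chord (D, F, A, C); Gb3 is not a chord tone.
It is approached by leap up from C3 and left by step down to F3.
Leap in, step out — an appoggiatura.
The harmony at that moment is Bb diminished triad (Bb, Db, Fb); Eb4 is not a chord tone.
It is approached by leap up from Bb3 and left by step down to Db4.
Leap in, step out — an appoggiatura.

Gb3 (beat 2) — appoggiatura; Eb4 (beat 6) — appoggiatura.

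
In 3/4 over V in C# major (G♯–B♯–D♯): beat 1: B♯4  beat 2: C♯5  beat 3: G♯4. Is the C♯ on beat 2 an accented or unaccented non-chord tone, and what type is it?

The harmony at that moment is G♯ major triad (G♯, B♯, D♯); C♯5 is not a chord tone.
It is approached by step up from B♯4 and left by leap down to G♯4.
Step in, leap out — an escape tone.
It falls on a weak beat, so it is unaccented.

Unaccented escape tone.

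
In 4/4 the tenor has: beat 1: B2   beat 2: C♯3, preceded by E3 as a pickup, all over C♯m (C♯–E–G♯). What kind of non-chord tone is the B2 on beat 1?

Appoggiatura.

The harmony at that moment is C♯ minor triad (C♯, E, G♯); B2 is not a chord tone.
It is approached by leap down from E3 and left by step up to C♯3.
Leap in, step out, metrically accented — an appoggiatura.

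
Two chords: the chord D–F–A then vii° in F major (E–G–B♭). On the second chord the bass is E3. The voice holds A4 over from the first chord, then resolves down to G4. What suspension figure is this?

At the second chord the bass is E3. The suspended A4 lies a fourth above the bass; after resolving down by step to G4, the interval above the bass becomes a third.
Suspension figures are named by those two intervals: 4–3.

4–3 suspension.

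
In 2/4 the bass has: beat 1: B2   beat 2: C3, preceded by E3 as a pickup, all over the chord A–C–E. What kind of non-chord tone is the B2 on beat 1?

Appoggiatura.

The harmony at that moment is A minor triad (A, C, E); B2 is not a chord tone.
It is approached by leap down from E3 and left by step up to C3.
Leap in, step out, metrically accented — an appoggiatura.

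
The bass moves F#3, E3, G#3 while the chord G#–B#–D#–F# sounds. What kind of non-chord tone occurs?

The harmony at that moment is G# dominant seventh chord (G#, B#, D#, F#); E3 is not a chord tone.
It is approached by step down from F#3 and left by leap up to G#3.
Step in, leap out — an escape tone.

E3 is an escape tone.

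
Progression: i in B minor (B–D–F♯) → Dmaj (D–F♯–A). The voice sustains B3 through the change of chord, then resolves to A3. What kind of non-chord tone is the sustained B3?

The harmony at that moment is D major triad (D, F♯, A); B3 is not a chord tone.
It is held over (the same pitch as the preceding B3) and left by step down to A3.
Held over from the previous chord and resolving down by step — a suspension.

B3 is a suspension.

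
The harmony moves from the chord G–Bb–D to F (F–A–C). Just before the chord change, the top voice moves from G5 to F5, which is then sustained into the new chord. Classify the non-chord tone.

The harmony at that moment is G minor triad (G, Bb, D); F5 is not a chord tone.
It is approached by step down from G5 and then sustained as the same pitch into the next harmony.
Arriving early and becoming a chord tone when the harmony changes — an anticipation.

F5 is an anticipation.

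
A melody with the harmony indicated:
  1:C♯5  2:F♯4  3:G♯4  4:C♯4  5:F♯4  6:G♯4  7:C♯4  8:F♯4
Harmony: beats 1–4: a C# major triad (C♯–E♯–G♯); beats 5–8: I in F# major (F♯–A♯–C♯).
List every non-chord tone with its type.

F♯4 (beat 2) — appoggiatura; G♯4 (beat 6) — escape tone.

The harmony at that moment is C♯ major triad (C♯, E♯, G♯); F♯4 is not a chord tone.
It is approached by leap down from C♯5 and left by step up to G♯4.
Leap in, step out — an appoggiatura.
The harmony at that moment is F♯ major triad (F♯, A♯, C♯); G♯4 is not a chord tone.
It is approached by step up from F♯4 and left by leap down to C♯4.
Step in, leap out — an escape tone.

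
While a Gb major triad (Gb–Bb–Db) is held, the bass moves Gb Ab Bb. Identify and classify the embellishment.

The harmony at that moment is Gb major triad (Gb, Bb, Db); Ab is not a chord tone.
It is approached by step up from Gb and left by step up to Bb.
Step in, step out in the same direction — a passing tone.

Ab is a passing tone.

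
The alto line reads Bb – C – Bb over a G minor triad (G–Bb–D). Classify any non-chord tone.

The harmony at that moment is G minor triad (G, Bb, D); C is not a chord tone.
It is approached by step up from Bb and left by step down to Bb.
Step away and step back to the same note — a neighbor tone (upper neighbor).

C is a neighbor tone.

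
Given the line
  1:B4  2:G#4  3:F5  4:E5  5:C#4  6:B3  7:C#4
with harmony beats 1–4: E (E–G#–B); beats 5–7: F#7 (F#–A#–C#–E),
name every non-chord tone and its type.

The harmony at that moment is E major triad (E, G#, B); F5 is not a chord tone.
It is approached by leap up from G#4 and left by step down to E5.
Leap in, step out — an appoggiatura.
The harmony at that moment is F# dominant seventh chord (F#, A#, C#, E); B3 is not a chord tone.
It is approached by step down from C#4 and left by step up to C#4.
Step away and step back to the same note — a neighbor tone (lower neighbor).

F5 (beat 3) — appoggiatura; B3 (beat 6) — neighbor tone.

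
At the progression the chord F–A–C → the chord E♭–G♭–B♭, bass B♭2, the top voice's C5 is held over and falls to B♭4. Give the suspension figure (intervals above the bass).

9–8 suspension.

At the second chord the bass is B♭2. The suspended C5 lies a ninth above the bass; after resolving down by step to B♭4, the interval above the bass becomes an octave.
Suspension figures are named by those two intervals: 9–8.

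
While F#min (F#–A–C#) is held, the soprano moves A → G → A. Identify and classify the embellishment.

G is a neighbor tone.

The harmony at that moment is F# minor triad (F#, A, C#); G is not a chord tone.
It is approached by step down from A and left by step up to A.
Step away and step back to the same note — a neighbor tone (lower neighbor).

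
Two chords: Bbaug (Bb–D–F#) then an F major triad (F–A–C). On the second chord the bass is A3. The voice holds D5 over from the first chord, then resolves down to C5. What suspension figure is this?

4–3 suspension.

At the second chord the bass is A3. The suspended D5 lies a fourth above the bass; after resolving down by step to C5, the interval above the bass becomes a third.
Suspension figures are named by those two intervals: 4–3.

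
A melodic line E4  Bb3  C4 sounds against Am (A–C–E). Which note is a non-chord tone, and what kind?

Bb3 is an appoggiatura.

The harmony at that moment is A minor triad (A, C, E); Bb3 is not a chord tone.
It is approached by leap down from E4 and left by step up to C4.
Leap in, step out — an appoggiatura.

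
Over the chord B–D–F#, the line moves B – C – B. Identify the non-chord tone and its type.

C is a neighbor tone.

The harmony at that moment is B minor triad (B, D, F#); C is not a chord tone.
It is approached by step up from B and left by step down to B.
Step away and step back to the same note — a neighbor tone (upper neighbor).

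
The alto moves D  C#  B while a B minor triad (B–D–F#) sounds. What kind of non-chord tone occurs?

C# is a passing tone.

The harmony at that moment is B minor triad (B, D, F#); C# is not a chord tone.
It is approached by step down from D and left by step down to B.
Step in, step out in the same direction — a passing tone.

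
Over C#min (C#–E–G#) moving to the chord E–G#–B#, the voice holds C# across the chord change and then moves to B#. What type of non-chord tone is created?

C# is a suspension.

The harmony at that moment is E augmented triad (E, G#, B#); C# is not a chord tone.
It is held over (the same pitch as the preceding C#) and left by step down to B#.
Held over from the previous chord and resolving down by step — a suspension.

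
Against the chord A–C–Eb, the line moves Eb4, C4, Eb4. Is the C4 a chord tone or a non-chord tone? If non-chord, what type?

A diminished triad contains A, C, Eb; C is the third, so it is a chord tone.

Chord tone (the third of A diminished triad).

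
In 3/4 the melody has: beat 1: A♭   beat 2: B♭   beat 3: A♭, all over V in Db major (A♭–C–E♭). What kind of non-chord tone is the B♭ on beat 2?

Upper neighbor tone.

The harmony at that moment is A♭ major triad (A♭, C, E♭); B♭ is not a chord tone.
It is approached by step up from A♭ and left by step down to A♭.
Step away and step back to the same note — a neighbor tone (upper neighbor).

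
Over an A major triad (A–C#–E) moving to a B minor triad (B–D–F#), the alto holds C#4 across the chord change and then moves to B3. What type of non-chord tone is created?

C#4 is a suspension.

The harmony at that moment is B minor triad (B, D, F#); C#4 is not a chord tone.
It is held over (the same pitch as the preceding C#4) and left by step down to B3.
Held over from the previous chord and resolving down by step — a suspension.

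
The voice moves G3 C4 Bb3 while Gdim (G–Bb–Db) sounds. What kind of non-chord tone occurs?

C4 is an appoggiatura.

The harmony at that moment is G diminished triad (G, Bb, Db); C4 is not a chord tone.
It is approached by leap up from G3 and left by step down to Bb3.
Leap in, step out — an appoggiatura.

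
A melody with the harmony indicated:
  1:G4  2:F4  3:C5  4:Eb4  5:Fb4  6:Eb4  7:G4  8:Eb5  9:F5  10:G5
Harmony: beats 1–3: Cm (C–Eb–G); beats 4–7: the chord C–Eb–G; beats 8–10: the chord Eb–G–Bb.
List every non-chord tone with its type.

The harmony at that moment is C minor triad (C, Eb, G); F4 is not a chord tone.
It is approached by step down from G4 and left by leap up to C5.
Step in, leap out — an escape tone.
The harmony at that moment is C minor triad (C, Eb, G); Fb4 is not a chord tone.
It is approached by step up from Eb4 and left by step down to Eb4.
Step away and step back to the same note — a neighbor tone (upper neighbor).
The harmony at that moment is Eb major triad (Eb, G, Bb); F5 is not a chord tone.
It is approached by step up from Eb5 and left by step up to G5.
Step in, step out in the same direction — a passing tone.

F4 (beat 2) — escape tone; Fb4 (beat 5) — neighbor tone; F5 (beat 9) — passing tone.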